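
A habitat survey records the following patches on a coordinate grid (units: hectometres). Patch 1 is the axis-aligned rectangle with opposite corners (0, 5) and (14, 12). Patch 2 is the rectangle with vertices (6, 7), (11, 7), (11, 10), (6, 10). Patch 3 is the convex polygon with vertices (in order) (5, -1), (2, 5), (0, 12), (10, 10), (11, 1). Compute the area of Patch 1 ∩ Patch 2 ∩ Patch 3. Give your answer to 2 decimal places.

The intersection is the polygon with vertices (6,10), (10,10), (10.333,7), (6,7).
By the shoelace formula its area is 12.50.

12.50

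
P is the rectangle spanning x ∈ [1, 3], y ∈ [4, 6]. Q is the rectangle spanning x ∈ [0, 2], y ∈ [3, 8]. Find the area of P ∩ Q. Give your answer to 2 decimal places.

2.00

|P∩Q|: x∈[1,2], y∈[4,6] → 1·2 = 2.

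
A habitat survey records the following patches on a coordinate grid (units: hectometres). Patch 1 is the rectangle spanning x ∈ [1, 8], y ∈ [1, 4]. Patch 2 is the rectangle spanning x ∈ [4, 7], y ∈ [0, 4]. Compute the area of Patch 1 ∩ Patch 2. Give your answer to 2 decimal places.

|Patch 1∩Patch 2|: x∈[4,7], y∈[1,4] → 3·3 = 9.

9.00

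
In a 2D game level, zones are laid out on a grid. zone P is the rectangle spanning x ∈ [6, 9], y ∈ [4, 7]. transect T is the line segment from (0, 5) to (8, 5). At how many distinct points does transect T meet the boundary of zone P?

1

The segment meets the boundary at (6,5).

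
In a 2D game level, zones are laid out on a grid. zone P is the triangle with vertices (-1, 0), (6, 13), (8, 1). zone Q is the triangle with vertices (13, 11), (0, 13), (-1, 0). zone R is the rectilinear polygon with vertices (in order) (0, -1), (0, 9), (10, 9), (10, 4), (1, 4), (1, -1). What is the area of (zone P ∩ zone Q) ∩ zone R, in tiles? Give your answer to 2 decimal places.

20.49

|zone P ∩ zone Q| = 30.11.
|(zone P ∩ zone Q) ∩ zone R| = 20.49.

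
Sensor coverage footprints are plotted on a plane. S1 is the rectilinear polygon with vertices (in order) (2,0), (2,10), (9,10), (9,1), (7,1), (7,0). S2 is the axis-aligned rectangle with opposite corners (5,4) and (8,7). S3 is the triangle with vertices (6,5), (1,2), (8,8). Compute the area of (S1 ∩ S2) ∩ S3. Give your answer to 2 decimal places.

2.19

The region (S1 ∩ S2) ∩ S3 is the polygon with vertices (5,5.429), (6.833,7), (7.333,7), (6,5), (5,4.4).
By the shoelace formula its area is 2.19.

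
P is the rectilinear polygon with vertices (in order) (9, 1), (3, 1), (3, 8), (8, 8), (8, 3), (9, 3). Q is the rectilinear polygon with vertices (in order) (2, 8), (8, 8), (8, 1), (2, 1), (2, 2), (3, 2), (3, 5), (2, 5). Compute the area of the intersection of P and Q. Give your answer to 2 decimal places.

35.00

The intersection is the polygon with vertices (3,1), (3,2), (3,5), (3,8), (8,8), (8,3), (8,1).
By the shoelace formula its area is 35.00.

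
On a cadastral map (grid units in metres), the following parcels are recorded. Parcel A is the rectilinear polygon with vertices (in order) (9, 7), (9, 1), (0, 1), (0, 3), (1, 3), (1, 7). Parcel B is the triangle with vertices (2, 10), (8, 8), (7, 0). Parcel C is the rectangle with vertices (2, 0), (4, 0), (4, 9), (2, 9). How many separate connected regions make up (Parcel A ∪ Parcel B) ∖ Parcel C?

2

(Parcel A ∪ Parcel B) ∖ Parcel C splits into 2 disjoint pieces (area 38, area 8).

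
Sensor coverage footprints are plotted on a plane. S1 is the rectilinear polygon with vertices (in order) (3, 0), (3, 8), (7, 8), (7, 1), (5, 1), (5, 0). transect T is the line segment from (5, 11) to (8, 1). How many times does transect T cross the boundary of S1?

2

The segment meets the boundary at (7,4.333), (5.9,8).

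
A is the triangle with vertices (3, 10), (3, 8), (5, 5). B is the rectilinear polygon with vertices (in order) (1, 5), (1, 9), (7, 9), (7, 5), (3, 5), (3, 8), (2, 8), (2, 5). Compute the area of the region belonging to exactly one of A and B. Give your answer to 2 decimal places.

|A| = 2, |B| = 21, |A∩B| = 1.8.
|A △ B| = |A| + |B| − 2·|A∩B| = 2 + 21 − 3.6 = 19.40.

19.40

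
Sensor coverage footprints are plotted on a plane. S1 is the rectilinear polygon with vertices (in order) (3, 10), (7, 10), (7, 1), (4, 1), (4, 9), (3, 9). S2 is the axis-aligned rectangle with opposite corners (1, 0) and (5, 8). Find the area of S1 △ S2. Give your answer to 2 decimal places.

46.00

|S1| = 28, |S2| = 32, |S1∩S2| = 7.
|S1 △ S2| = |S1| + |S2| − 2·|S1∩S2| = 28 + 32 − 14 = 46.00.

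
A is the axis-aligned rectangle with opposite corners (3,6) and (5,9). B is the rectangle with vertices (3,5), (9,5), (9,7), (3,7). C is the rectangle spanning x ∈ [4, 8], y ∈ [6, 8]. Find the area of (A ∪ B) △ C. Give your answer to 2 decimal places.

14.00

|A ∪ B| = 16.
|(A ∪ B) ∩ C| = 5.
|(A ∪ B) △ C| = 16 + 8 − 10 = 14.00.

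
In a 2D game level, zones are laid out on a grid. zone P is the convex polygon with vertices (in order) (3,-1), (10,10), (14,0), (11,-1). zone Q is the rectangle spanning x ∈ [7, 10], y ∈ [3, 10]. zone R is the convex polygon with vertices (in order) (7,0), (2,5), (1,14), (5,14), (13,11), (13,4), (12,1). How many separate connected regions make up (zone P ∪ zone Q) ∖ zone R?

1

(zone P ∪ zone Q) ∖ zone R is a single connected region.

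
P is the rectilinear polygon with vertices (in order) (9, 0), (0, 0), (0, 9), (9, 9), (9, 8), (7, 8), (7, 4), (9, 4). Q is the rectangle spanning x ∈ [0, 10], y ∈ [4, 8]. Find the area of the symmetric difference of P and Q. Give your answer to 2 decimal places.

57.00

|P| = 73, |Q| = 40, |P∩Q| = 28.
|P △ Q| = |P| + |Q| − 2·|P∩Q| = 73 + 40 − 56 = 57.00.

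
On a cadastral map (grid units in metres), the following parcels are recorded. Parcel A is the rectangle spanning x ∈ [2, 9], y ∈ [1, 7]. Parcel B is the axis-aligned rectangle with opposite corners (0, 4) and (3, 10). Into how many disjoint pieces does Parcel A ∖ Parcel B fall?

Parcel A ∖ Parcel B is a single connected region.

1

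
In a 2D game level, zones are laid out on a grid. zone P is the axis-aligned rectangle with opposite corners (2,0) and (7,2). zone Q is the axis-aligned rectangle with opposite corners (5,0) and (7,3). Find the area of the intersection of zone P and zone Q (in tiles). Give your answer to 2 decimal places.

|zone P∩zone Q|: x∈[5,7], y∈[0,2] → 2·2 = 4.

4.00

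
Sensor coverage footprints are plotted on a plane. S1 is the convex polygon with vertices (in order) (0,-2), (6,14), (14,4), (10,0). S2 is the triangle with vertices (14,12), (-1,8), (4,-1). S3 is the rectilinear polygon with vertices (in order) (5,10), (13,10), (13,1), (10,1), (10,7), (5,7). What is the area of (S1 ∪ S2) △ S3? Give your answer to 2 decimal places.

|S1 ∪ S2| = 134.0156.
|(S1 ∪ S2) ∩ S3| = 34.3644.
|(S1 ∪ S2) △ S3| = 134.0156 + 42 − 68.7289 = 107.29.

107.29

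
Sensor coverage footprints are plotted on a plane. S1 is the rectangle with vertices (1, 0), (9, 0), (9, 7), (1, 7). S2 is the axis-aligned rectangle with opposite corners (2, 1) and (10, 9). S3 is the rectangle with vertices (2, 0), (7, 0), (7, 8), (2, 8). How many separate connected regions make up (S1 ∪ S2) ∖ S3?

2

(S1 ∪ S2) ∖ S3 splits into 2 disjoint pieces (area 31, area 7).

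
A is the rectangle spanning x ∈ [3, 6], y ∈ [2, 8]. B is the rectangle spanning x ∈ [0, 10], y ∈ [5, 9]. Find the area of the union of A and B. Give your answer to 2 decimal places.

49.00

By inclusion–exclusion:
Individual areas: |A| = 18, |B| = 40.
|A∩B|: x∈[3,6], y∈[5,8] → 3·3 = 9.
|A ∪ B| = 58 − 9 = 49.00.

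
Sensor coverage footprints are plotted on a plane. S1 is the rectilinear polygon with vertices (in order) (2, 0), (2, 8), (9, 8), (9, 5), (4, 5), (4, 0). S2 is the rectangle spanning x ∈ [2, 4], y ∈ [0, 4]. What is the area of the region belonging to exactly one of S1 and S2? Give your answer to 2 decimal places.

|S1| = 31, |S2| = 8, |S1∩S2| = 8.
|S1 △ S2| = |S1| + |S2| − 2·|S1∩S2| = 31 + 8 − 16 = 23.00.

23.00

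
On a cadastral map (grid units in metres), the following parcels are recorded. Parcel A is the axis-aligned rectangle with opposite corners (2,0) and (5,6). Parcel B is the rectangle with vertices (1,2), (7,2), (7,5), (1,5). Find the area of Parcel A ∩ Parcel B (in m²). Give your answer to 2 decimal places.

|Parcel A∩Parcel B|: x∈[2,5], y∈[2,5] → 3·3 = 9.

9.00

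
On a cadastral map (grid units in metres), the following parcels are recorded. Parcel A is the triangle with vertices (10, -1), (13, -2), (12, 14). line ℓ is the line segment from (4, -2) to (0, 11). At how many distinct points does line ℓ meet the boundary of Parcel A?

0

The segment lies entirely outside Parcel A and never meets its boundary.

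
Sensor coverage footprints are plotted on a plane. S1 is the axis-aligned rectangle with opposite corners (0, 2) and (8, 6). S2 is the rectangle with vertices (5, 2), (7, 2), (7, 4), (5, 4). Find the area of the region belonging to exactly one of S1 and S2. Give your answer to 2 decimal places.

28.00

|S1∩S2|: x∈[5,7], y∈[2,4] → 2·2 = 4.
|S1 △ S2| = |S1| + |S2| − 2·|S1∩S2| = 32 + 4 − 8 = 28.00.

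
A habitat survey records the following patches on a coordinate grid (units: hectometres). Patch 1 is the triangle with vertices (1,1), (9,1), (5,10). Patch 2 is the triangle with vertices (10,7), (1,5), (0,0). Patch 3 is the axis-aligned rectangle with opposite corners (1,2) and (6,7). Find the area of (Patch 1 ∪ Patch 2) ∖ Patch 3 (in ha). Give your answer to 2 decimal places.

|Patch 1 ∪ Patch 2| = 44.3889.
|(Patch 1 ∪ Patch 2) ∩ Patch 3| = 20.9452.
|(Patch 1 ∪ Patch 2) ∖ Patch 3| = 44.3889 − 20.9452 = 23.44.

23.44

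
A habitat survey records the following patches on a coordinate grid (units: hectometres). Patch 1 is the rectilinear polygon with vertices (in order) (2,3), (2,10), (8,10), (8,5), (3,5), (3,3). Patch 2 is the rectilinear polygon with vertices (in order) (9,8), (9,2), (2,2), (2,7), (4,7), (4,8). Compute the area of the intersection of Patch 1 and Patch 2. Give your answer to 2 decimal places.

The intersection is the polygon with vertices (2,7), (4,7), (4,8), (8,8), (8,5), (3,5), (3,3), (2,3).
By the shoelace formula its area is 18.00.

18.00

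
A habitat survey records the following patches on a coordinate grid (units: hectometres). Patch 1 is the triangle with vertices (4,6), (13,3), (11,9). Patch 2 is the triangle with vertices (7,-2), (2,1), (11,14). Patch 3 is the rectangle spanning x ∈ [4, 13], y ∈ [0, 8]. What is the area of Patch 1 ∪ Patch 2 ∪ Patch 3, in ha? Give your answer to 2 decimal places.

By inclusion–exclusion:
Individual areas: |Patch 1| = 24, |Patch 2| = 46, |Patch 3| = 72.
|Patch 1∩Patch 2| = 8.906.
|Patch 1∩Patch 3| = 22.6667.
|Patch 2∩Patch 3| = 30.1496.
|Patch 1∩Patch 2∩Patch 3| = 8.7394.
|Patch 1 ∪ Patch 2 ∪ Patch 3| = 142 − 61.7223 + 8.7394 = 89.02.

89.02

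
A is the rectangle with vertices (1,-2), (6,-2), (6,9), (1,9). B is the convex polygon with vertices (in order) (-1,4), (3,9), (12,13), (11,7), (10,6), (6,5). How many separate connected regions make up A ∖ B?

A ∖ B splits into 2 disjoint pieces (area 33.2143, area 2.5).

2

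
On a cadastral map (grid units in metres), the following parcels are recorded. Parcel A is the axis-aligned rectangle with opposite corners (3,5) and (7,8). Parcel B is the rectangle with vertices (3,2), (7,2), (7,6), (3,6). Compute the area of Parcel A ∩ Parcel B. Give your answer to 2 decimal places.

|Parcel A∩Parcel B|: x∈[3,7], y∈[5,6] → 4·1 = 4.

4.00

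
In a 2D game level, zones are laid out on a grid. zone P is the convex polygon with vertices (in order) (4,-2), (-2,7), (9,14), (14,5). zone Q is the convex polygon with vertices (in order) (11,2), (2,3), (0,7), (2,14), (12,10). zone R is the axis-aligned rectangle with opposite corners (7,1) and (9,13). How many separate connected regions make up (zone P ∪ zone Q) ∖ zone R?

2

(zone P ∪ zone Q) ∖ zone R splits into 2 disjoint pieces (area 90.2393, area 33.1905).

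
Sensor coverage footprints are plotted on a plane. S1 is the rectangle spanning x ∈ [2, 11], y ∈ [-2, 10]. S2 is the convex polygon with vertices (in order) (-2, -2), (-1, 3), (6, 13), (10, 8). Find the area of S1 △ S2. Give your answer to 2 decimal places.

|S1| = 108, |S2| = 62.5, |S1∩S2| = 38.4881.
|S1 △ S2| = |S1| + |S2| − 2·|S1∩S2| = 108 + 62.5 − 76.9762 = 93.52.

93.52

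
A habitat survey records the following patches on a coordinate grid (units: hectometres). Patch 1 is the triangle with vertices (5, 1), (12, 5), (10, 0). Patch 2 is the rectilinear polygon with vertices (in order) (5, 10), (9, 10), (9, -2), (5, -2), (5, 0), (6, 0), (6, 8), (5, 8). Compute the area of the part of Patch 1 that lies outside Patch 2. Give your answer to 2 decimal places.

7.71

|Patch 1| = 13.5, |Patch 1∩Patch 2| = 5.7857.
|Patch 1 ∖ Patch 2| = |Patch 1| − |Patch 1∩Patch 2| = 13.5 − 5.7857 = 7.71.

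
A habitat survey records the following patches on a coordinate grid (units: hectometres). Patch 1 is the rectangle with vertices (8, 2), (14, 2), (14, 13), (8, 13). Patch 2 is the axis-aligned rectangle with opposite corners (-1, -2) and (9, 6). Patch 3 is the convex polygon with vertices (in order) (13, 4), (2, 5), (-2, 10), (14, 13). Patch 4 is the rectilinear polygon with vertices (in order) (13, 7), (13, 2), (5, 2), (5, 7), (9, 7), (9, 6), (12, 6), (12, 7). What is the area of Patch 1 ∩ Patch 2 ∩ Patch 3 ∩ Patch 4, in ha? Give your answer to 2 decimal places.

1.59

The intersection is the polygon with vertices (9,6), (9,4.364), (8,4.455), (8,6).
By the shoelace formula its area is 1.59.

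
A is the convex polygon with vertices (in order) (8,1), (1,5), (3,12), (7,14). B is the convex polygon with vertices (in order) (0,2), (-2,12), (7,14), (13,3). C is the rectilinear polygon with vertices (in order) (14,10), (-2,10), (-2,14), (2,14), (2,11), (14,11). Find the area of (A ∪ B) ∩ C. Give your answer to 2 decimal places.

The region (A ∪ B) ∩ C is the polygon with vertices (-2,12), (2,12.889), (2,11), (8.636,11), (9.182,10), (-1.6,10).
By the shoelace formula its area is 16.29.

16.29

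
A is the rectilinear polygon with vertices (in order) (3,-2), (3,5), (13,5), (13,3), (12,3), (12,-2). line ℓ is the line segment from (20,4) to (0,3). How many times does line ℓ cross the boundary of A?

The segment meets the boundary at (3,3.15), (13,3.65).

2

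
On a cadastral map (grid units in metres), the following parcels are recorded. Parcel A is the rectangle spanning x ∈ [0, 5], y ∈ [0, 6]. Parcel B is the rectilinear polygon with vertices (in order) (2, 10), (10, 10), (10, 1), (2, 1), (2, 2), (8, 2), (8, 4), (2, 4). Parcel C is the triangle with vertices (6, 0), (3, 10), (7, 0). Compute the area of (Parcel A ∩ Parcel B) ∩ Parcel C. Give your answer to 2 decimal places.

The region (Parcel A ∩ Parcel B) ∩ Parcel C is the polygon with vertices (5,4), (4.8,4), (4.2,6), (4.6,6), (5,5).
By the shoelace formula its area is 0.80.

0.80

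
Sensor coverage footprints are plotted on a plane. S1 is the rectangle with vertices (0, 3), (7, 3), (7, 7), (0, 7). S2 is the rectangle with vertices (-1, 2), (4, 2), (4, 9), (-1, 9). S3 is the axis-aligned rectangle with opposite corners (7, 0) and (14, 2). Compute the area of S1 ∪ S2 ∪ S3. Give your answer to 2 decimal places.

61.00

By inclusion–exclusion:
Individual areas: |S1| = 28, |S2| = 35, |S3| = 14.
|S1∩S2|: x∈[0,4], y∈[3,7] → 4·4 = 16.
|S1∩S3| = 0 (no overlap).
|S2∩S3| = 0 (no overlap).
|S1∩S2∩S3| = 0.
|S1 ∪ S2 ∪ S3| = 77 − 16 + 0 = 61.00.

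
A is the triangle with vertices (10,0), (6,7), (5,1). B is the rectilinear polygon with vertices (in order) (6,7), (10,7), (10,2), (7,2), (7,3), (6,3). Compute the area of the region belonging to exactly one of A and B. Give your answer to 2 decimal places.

22.21

|A| = 15.5, |B| = 19, |A∩B| = 6.1429.
|A △ B| = |A| + |B| − 2·|A∩B| = 15.5 + 19 − 12.2857 = 22.21.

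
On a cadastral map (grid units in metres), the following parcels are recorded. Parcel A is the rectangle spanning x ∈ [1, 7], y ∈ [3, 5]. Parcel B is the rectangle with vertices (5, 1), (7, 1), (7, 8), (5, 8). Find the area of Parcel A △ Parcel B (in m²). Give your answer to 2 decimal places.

|Parcel A∩Parcel B|: x∈[5,7], y∈[3,5] → 2·2 = 4.
|Parcel A △ Parcel B| = |Parcel A| + |Parcel B| − 2·|Parcel A∩Parcel B| = 12 + 14 − 8 = 18.00.

18.00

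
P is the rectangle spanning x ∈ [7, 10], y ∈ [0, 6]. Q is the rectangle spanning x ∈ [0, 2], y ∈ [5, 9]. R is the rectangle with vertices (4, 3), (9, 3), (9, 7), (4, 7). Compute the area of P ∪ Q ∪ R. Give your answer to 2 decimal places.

40.00

By inclusion–exclusion:
Individual areas: |P| = 18, |Q| = 8, |R| = 20.
|P∩Q| = 0 (no overlap).
|P∩R|: x∈[7,9], y∈[3,6] → 2·3 = 6.
|Q∩R| = 0 (no overlap).
|P∩Q∩R| = 0.
|P ∪ Q ∪ R| = 46 − 6 + 0 = 40.00.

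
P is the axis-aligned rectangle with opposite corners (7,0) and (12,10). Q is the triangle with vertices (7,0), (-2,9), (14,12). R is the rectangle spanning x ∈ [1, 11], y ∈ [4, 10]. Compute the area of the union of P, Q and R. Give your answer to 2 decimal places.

By inclusion–exclusion:
Individual areas: |P| = 50, |Q| = 85.5, |R| = 60.
|P∩Q| = 28.5714.
|P∩R|: x∈[7,11], y∈[4,10] → 4·6 = 24.
|Q∩R| = 55.1086.
|P∩Q∩R| = 21.619.
|P ∪ Q ∪ R| = 195.5 − 107.6801 + 21.619 = 109.44.

109.44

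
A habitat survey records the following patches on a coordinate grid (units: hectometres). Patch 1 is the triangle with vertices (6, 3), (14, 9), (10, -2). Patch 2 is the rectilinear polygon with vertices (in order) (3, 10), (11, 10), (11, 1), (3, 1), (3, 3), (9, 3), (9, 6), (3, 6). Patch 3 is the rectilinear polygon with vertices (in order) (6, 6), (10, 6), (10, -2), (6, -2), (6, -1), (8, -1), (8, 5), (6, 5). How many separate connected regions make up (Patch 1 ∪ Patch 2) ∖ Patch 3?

(Patch 1 ∪ Patch 2) ∖ Patch 3 splits into 2 disjoint pieces (area 47.625, area 11.6).

2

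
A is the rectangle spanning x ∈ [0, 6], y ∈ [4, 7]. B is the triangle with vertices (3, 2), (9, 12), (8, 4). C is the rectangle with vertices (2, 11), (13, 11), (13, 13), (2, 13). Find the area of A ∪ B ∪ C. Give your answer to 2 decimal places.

56.06

By inclusion–exclusion:
Individual areas: |A| = 18, |B| = 19, |C| = 22.
|A∩B| = 2.7.
|A∩C| = 0 (no overlap).
|B∩C| = 0.2375.
|A∩B∩C| = 0.
|A ∪ B ∪ C| = 59 − 2.9375 + 0 = 56.06.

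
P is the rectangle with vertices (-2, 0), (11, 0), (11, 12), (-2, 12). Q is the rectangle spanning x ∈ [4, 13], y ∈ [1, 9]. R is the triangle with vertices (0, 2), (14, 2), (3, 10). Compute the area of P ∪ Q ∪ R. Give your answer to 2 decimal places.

172.36

By inclusion–exclusion:
Individual areas: |P| = 156, |Q| = 72, |R| = 56.
|P∩Q|: x∈[4,11], y∈[1,9] → 7·8 = 56.
|P∩R| = 52.7273.
|Q∩R| = 35.9489.
|P∩Q∩R| = 33.0398.
|P ∪ Q ∪ R| = 284 − 144.6761 + 33.0398 = 172.36.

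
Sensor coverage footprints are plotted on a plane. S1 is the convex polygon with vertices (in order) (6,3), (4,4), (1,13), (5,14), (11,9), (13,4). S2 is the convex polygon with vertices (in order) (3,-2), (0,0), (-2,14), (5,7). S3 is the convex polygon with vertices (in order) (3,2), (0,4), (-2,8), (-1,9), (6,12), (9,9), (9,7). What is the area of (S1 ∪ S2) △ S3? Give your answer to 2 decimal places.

|S1 ∪ S2| = 129.975.
|(S1 ∪ S2) ∩ S3| = 63.8328.
|(S1 ∪ S2) △ S3| = 129.975 + 65.5 − 127.6655 = 67.81.

67.81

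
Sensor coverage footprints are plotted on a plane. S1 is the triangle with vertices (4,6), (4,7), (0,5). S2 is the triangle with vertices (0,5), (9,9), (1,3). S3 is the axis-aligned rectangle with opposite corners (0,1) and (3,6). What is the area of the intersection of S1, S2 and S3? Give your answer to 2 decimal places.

0.75

The intersection is the polygon with vertices (0,5), (2.25,6), (3,6), (3,5.75).
By the shoelace formula its area is 0.75.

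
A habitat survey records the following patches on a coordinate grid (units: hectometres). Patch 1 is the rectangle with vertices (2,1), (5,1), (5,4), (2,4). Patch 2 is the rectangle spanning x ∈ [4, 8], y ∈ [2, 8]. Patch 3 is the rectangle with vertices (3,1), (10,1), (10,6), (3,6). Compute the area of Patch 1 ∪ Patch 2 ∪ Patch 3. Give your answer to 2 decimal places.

46.00

By inclusion–exclusion:
Individual areas: |Patch 1| = 9, |Patch 2| = 24, |Patch 3| = 35.
|Patch 1∩Patch 2|: x∈[4,5], y∈[2,4] → 1·2 = 2.
|Patch 1∩Patch 3|: x∈[3,5], y∈[1,4] → 2·3 = 6.
|Patch 2∩Patch 3|: x∈[4,8], y∈[2,6] → 4·4 = 16.
|Patch 1∩Patch 2∩Patch 3| = 2.
|Patch 1 ∪ Patch 2 ∪ Patch 3| = 68 − 24 + 2 = 46.00.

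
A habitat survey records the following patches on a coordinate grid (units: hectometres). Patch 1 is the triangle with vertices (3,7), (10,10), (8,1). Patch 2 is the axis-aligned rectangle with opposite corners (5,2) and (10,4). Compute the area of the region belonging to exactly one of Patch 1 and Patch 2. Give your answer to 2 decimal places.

|Patch 1| = 28.5, |Patch 2| = 10, |Patch 1∩Patch 2| = 4.2222.
|Patch 1 △ Patch 2| = |Patch 1| + |Patch 2| − 2·|Patch 1∩Patch 2| = 28.5 + 10 − 8.4444 = 30.06.

30.06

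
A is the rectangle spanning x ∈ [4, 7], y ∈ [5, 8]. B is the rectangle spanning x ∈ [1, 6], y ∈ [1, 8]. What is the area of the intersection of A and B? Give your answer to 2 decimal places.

6.00

|A∩B|: x∈[4,6], y∈[5,8] → 2·3 = 6.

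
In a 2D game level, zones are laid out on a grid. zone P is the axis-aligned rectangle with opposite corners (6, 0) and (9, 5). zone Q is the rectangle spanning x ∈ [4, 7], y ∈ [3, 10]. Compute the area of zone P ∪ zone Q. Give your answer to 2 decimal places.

34.00

By inclusion–exclusion:
Individual areas: |zone P| = 15, |zone Q| = 21.
|zone P∩zone Q|: x∈[6,7], y∈[3,5] → 1·2 = 2.
|zone P ∪ zone Q| = 36 − 2 = 34.00.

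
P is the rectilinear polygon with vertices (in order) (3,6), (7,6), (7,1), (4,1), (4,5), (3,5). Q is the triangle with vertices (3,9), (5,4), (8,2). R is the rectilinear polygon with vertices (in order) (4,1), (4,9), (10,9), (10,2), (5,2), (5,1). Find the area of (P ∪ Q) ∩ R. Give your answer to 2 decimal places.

14.23

|P ∪ Q| = 17.781.
|(P ∪ Q) ∩ R| = 14.23.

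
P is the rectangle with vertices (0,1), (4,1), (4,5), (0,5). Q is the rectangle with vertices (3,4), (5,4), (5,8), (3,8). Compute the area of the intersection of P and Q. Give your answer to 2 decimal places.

1.00

|P∩Q|: x∈[3,4], y∈[4,5] → 1·1 = 1.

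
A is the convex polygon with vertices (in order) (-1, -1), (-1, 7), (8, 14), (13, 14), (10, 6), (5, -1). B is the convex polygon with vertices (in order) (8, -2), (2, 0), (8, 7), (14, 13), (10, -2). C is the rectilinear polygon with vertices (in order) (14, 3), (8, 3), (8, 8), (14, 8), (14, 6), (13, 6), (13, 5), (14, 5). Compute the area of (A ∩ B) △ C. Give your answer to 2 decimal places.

43.60

|A ∩ B| = 28.7.
|(A ∩ B) ∩ C| = 7.05.
|(A ∩ B) △ C| = 28.7 + 29 − 14.1 = 43.60.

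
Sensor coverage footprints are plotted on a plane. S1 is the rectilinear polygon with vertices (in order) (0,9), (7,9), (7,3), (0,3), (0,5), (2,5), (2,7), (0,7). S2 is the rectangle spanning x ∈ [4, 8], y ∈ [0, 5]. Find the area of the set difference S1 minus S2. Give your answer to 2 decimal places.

|S1| = 38, |S1∩S2| = 6.
|S1 ∖ S2| = |S1| − |S1∩S2| = 38 − 6 = 32.00.

32.00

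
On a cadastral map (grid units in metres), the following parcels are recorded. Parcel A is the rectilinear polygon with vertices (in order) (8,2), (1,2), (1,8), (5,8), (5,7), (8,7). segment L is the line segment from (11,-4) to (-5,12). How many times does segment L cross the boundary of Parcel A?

2

The segment meets the boundary at (1,6), (5,2).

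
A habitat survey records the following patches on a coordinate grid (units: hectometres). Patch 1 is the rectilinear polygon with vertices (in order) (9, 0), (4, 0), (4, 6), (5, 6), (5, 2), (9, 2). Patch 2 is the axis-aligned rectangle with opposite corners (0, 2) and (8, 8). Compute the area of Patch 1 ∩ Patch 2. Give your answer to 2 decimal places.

4.00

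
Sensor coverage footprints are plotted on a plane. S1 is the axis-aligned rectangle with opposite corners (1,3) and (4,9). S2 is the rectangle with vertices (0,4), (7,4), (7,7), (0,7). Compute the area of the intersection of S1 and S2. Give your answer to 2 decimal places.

|S1∩S2|: x∈[1,4], y∈[4,7] → 3·3 = 9.

9.00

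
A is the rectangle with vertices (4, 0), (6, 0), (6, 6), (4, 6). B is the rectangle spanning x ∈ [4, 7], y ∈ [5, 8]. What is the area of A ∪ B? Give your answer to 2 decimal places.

19.00

By inclusion–exclusion:
Individual areas: |A| = 12, |B| = 9.
|A∩B|: x∈[4,6], y∈[5,6] → 2·1 = 2.
|A ∪ B| = 21 − 2 = 19.00.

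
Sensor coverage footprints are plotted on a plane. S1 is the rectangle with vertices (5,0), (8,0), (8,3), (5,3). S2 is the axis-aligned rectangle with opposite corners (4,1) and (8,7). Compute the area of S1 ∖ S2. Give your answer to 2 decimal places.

3.00

|S1∩S2|: x∈[5,8], y∈[1,3] → 3·2 = 6.
|S1| = 9.
|S1 ∖ S2| = |S1| − |S1∩S2| = 9 − 6 = 3.00.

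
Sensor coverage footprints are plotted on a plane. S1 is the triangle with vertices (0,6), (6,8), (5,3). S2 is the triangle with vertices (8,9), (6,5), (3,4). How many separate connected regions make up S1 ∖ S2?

S1 ∖ S2 splits into 2 disjoint pieces (area 10.0625, area 1.7857).

2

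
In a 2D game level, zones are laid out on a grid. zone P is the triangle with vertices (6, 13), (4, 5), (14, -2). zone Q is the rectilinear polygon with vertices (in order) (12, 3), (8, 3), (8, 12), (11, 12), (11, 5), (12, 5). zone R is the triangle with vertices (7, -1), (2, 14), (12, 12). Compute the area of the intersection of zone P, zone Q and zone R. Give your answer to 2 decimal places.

6.16

The intersection is the polygon with vertices (8,3), (8,9.25), (9.71,6.045), (8.539,3).
By the shoelace formula its area is 6.16.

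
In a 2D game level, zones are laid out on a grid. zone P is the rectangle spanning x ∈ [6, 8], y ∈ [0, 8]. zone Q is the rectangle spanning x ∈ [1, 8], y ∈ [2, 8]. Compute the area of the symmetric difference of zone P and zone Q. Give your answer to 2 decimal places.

34.00

|zone P∩zone Q|: x∈[6,8], y∈[2,8] → 2·6 = 12.
|zone P △ zone Q| = |zone P| + |zone Q| − 2·|zone P∩zone Q| = 16 + 42 − 24 = 34.00.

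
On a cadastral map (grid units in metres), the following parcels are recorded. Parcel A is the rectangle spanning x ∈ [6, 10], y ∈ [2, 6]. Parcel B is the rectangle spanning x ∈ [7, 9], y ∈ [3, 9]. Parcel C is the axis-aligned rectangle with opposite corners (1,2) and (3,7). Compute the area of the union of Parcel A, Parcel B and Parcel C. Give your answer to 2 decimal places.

32.00

By inclusion–exclusion:
Individual areas: |Parcel A| = 16, |Parcel B| = 12, |Parcel C| = 10.
|Parcel A∩Parcel B|: x∈[7,9], y∈[3,6] → 2·3 = 6.
|Parcel A∩Parcel C| = 0 (no overlap).
|Parcel B∩Parcel C| = 0 (no overlap).
|Parcel A∩Parcel B∩Parcel C| = 0.
|Parcel A ∪ Parcel B ∪ Parcel C| = 38 − 6 + 0 = 32.00.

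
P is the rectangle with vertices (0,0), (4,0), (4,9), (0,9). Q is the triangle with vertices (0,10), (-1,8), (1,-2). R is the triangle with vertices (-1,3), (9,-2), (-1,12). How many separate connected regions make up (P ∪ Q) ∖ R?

(P ∪ Q) ∖ R splits into 2 disjoint pieces (area 5.7143, area 6.2333).

2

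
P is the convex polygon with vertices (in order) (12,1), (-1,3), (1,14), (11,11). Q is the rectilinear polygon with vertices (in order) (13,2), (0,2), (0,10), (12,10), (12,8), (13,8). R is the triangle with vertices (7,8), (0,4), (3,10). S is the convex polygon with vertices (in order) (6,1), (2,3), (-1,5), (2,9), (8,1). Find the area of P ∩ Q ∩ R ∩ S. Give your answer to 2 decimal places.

6.59

The intersection is the polygon with vertices (2.3,8.6), (4.025,6.3), (0.269,4.154), (0.125,4.25).
By the shoelace formula its area is 6.59.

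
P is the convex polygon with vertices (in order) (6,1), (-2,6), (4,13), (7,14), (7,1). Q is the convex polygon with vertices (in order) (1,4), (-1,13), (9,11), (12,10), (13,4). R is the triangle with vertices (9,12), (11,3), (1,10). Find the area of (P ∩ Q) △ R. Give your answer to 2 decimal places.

|P ∩ Q| = 47.1387.
|(P ∩ Q) ∩ R| = 17.0195.
|(P ∩ Q) △ R| = 47.1387 + 38 − 34.039 = 51.10.

51.10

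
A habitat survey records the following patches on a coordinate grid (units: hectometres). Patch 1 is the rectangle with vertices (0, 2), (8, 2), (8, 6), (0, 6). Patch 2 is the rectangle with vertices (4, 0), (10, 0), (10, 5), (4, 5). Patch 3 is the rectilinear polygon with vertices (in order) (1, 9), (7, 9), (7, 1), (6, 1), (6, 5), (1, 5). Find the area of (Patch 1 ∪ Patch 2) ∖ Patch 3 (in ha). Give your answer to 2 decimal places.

40.00

|Patch 1 ∪ Patch 2| = 50.
|(Patch 1 ∪ Patch 2) ∩ Patch 3| = 10.
|(Patch 1 ∪ Patch 2) ∖ Patch 3| = 50 − 10 = 40.00.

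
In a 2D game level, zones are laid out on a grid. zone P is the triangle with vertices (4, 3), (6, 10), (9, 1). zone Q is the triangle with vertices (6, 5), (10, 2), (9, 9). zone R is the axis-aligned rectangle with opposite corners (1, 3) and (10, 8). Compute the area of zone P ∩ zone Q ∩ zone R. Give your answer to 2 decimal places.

The intersection is the polygon with vertices (6,5), (7.154,6.538), (8.222,3.333).
By the shoelace formula its area is 2.67.

2.67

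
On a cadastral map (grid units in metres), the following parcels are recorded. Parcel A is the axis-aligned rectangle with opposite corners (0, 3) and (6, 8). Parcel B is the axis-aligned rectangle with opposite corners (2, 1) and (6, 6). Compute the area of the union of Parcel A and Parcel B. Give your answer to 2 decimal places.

By inclusion–exclusion:
Individual areas: |Parcel A| = 30, |Parcel B| = 20.
|Parcel A∩Parcel B|: x∈[2,6], y∈[3,6] → 4·3 = 12.
|Parcel A ∪ Parcel B| = 50 − 12 = 38.00.

38.00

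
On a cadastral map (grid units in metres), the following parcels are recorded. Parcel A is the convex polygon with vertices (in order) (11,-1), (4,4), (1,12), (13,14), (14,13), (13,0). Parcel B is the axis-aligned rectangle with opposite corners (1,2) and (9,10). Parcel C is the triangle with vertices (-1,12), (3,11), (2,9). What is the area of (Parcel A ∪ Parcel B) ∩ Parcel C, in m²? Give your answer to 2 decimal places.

The region (Parcel A ∪ Parcel B) ∩ Parcel C is the polygon with vertices (1.75,10), (1.207,11.448), (3,11), (2,9), (1,10).
By the shoelace formula its area is 2.30.

2.30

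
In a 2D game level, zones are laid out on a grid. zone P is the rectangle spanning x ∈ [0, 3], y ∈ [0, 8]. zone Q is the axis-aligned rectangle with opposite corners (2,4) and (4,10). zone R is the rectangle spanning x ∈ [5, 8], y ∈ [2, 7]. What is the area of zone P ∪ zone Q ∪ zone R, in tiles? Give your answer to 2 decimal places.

47.00

By inclusion–exclusion:
Individual areas: |zone P| = 24, |zone Q| = 12, |zone R| = 15.
|zone P∩zone Q|: x∈[2,3], y∈[4,8] → 1·4 = 4.
|zone P∩zone R| = 0 (no overlap).
|zone Q∩zone R| = 0 (no overlap).
|zone P∩zone Q∩zone R| = 0.
|zone P ∪ zone Q ∪ zone R| = 51 − 4 + 0 = 47.00.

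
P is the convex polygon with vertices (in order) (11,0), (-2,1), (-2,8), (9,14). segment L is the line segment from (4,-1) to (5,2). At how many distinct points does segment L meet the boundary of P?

1

The segment meets the boundary at (4.5,0.5).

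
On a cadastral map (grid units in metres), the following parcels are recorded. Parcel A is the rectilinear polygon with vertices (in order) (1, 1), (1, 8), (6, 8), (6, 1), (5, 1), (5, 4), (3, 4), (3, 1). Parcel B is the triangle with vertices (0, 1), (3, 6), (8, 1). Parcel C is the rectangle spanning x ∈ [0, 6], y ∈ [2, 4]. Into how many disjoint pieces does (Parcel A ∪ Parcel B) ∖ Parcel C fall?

(Parcel A ∪ Parcel B) ∖ Parcel C splits into 2 disjoint pieces (area 20, area 7.7).

2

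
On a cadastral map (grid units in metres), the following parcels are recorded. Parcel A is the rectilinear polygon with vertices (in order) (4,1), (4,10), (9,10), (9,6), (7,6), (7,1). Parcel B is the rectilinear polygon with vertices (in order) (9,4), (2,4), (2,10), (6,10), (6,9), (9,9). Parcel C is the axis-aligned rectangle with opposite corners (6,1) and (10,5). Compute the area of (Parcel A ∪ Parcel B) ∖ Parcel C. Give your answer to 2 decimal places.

|Parcel A ∪ Parcel B| = 51.
|(Parcel A ∪ Parcel B) ∩ Parcel C| = 6.
|(Parcel A ∪ Parcel B) ∖ Parcel C| = 51 − 6 = 45.00.

45.00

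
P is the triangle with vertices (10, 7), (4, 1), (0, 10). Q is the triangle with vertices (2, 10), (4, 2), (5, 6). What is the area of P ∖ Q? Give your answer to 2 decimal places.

|P| = 39, |P∩Q| = 7.8745.
|P ∖ Q| = |P| − |P∩Q| = 39 − 7.8745 = 31.13.

31.13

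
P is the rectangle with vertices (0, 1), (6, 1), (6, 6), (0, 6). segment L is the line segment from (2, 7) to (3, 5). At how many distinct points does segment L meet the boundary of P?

The segment meets the boundary at (2.5,6).

1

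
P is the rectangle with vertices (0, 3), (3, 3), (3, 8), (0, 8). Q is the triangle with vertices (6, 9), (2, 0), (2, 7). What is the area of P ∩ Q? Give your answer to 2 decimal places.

The intersection is the polygon with vertices (3,3), (2,3), (2,7), (3,7.5).
By the shoelace formula its area is 4.25.

4.25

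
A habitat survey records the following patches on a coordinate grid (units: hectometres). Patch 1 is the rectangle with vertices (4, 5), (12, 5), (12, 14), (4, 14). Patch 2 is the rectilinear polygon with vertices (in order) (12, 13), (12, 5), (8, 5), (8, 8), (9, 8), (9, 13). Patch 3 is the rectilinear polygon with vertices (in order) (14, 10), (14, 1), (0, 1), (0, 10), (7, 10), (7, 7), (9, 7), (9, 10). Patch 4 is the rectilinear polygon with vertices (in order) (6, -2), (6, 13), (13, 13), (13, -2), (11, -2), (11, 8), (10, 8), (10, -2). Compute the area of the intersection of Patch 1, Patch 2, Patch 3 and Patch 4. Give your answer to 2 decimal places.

14.00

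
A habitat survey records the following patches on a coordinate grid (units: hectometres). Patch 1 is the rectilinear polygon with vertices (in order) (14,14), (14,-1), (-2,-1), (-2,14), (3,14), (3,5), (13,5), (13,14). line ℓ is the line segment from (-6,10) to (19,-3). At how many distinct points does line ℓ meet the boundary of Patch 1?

The segment meets the boundary at (14,-0.4), (3.615,5), (3,5.32), (-2,7.92).

4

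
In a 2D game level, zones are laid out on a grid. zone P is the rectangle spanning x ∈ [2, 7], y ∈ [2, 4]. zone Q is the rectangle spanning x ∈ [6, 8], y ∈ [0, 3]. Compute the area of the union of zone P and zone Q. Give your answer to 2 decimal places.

15.00

By inclusion–exclusion:
Individual areas: |zone P| = 10, |zone Q| = 6.
|zone P∩zone Q|: x∈[6,7], y∈[2,3] → 1·1 = 1.
|zone P ∪ zone Q| = 16 − 1 = 15.00.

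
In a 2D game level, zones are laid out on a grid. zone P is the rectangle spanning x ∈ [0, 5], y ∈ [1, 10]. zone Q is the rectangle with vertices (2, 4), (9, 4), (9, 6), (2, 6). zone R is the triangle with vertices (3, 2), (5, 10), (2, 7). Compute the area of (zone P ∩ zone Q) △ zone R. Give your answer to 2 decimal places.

|zone P ∩ zone Q| = 6.
|(zone P ∩ zone Q) ∩ zone R| = 2.7.
|(zone P ∩ zone Q) △ zone R| = 6 + 9 − 5.4 = 9.60.

9.60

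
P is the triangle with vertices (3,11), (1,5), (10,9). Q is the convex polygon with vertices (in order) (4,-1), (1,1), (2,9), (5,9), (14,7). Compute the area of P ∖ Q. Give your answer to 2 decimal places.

|P| = 23, |P∩Q| = 12.9403.
|P ∖ Q| = |P| − |P∩Q| = 23 − 12.9403 = 10.06.

10.06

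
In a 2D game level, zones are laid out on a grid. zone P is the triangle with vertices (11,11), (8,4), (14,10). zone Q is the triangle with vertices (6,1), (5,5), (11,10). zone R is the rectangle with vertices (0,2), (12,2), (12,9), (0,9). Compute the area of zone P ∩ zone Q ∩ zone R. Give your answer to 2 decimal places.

0.36

The intersection is the polygon with vertices (9.125,6.625), (10.143,9), (10.444,9).
By the shoelace formula its area is 0.36.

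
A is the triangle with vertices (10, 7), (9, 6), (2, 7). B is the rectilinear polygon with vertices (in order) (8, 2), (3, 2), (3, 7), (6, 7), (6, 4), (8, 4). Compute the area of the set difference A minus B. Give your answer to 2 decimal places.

2.93

|A| = 4, |A∩B| = 1.0714.
|A ∖ B| = |A| − |A∩B| = 4 − 1.0714 = 2.93.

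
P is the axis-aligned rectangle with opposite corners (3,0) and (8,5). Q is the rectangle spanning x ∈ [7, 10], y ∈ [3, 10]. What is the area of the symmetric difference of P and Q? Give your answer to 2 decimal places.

|P∩Q|: x∈[7,8], y∈[3,5] → 1·2 = 2.
|P △ Q| = |P| + |Q| − 2·|P∩Q| = 25 + 21 − 4 = 42.00.

42.00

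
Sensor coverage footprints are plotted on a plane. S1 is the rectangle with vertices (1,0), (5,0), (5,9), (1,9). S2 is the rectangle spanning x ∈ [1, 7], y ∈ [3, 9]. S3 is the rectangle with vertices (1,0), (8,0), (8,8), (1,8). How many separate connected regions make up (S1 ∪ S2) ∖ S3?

(S1 ∪ S2) ∖ S3 is a single connected region.

1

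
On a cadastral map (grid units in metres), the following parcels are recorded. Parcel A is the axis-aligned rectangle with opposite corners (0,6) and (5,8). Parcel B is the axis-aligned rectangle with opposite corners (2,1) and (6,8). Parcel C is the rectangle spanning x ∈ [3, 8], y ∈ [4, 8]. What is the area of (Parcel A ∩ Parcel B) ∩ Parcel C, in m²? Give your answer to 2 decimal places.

The region (Parcel A ∩ Parcel B) ∩ Parcel C is the polygon with vertices (3,6), (3,8), (5,8), (5,6).
By the shoelace formula its area is 4.00.

4.00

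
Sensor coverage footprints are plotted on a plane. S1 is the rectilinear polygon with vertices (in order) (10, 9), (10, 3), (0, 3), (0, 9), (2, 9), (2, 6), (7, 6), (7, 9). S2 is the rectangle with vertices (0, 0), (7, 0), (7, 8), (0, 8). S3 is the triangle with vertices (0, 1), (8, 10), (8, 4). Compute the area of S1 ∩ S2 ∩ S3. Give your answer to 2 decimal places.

11.15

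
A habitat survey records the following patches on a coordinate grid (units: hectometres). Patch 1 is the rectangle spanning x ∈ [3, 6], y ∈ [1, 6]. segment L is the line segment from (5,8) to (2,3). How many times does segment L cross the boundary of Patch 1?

The segment meets the boundary at (3,4.667), (3.8,6).

2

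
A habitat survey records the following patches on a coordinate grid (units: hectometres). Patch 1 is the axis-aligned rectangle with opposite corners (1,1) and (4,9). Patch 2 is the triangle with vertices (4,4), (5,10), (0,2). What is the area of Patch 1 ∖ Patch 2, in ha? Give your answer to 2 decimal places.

15.75

|Patch 1| = 24, |Patch 1∩Patch 2| = 8.25.
|Patch 1 ∖ Patch 2| = |Patch 1| − |Patch 1∩Patch 2| = 24 − 8.25 = 15.75.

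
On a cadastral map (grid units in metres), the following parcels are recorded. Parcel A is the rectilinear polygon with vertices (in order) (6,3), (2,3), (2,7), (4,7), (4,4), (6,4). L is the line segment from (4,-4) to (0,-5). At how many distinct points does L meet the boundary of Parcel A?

0

The segment lies entirely outside Parcel A and never meets its boundary.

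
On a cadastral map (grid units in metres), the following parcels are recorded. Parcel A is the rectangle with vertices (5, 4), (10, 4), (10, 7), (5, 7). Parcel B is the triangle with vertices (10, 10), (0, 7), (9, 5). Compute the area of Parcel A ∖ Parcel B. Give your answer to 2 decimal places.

|Parcel A| = 15, |Parcel A∩Parcel B| = 6.6222.
|Parcel A ∖ Parcel B| = |Parcel A| − |Parcel A∩Parcel B| = 15 − 6.6222 = 8.38.

8.38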